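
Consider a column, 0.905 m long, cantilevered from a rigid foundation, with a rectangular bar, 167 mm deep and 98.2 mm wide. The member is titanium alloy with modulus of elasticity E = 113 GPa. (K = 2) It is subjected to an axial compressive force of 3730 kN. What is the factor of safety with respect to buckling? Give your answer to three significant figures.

n ≈ 1.20

Buckling occurs about the weak axis: I_min = h·b³/12 with b = 98.2 mm (the shorter side).
I_min = 167×98.2³/12 = 1.318×10^7 mm⁴
I = 1.318×10^7 mm⁴ = 1.318×10^-5 m⁴
Effective length L_e = K·L = 2 × 0.905 = 1.810 m
P_cr = π²EI / L_e² = π² × 113×10⁹ × 1.318×10^-5 / 1.810² = 4.486×10^6 N
Factor of safety n = P_cr / P = 4486.3 / 3730 = 1.20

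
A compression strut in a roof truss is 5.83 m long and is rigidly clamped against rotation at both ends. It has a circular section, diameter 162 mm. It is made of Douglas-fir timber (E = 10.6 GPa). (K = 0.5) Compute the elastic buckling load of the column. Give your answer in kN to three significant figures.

I = πd⁴/64 = π×162⁴/64 = 3.381×10^7 mm⁴
I = 3.381×10^7 mm⁴ = 3.381×10^-5 m⁴
Effective length L_e = K·L = 0.5 × 5.83 = 2.915 m
P_cr = π²EI / L_e² = π² × 10.6×10⁹ × 3.381×10^-5 / 2.915² = 4.163×10^5 N

P_cr ≈ 416 kN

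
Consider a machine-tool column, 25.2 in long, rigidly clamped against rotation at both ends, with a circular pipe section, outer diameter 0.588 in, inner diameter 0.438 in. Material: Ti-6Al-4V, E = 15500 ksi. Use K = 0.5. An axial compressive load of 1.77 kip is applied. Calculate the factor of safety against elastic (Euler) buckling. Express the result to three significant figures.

n ≈ 2.21

d_o = 0.588 in, d_i = 0.438 in
I = π(d_o⁴ − d_i⁴)/64 = π(0.588⁴ − 0.4380⁴)/64 = 4.061×10^-3 in⁴
Effective length L_e = K·L = 0.5 × 25.2 = 12.60 in
P_cr = π²EI / L_e² = π² × 15500×10³ × 4.061×10^-3 / 12.60² = 3.913×10^3 lb
Factor of safety n = P_cr / P = 3.9133 / 1.77 = 2.21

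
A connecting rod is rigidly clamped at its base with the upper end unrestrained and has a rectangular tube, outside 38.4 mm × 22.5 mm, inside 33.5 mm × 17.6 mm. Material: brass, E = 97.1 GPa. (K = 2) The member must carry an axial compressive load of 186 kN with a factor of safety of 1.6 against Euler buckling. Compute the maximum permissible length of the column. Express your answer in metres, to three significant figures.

Weak-axis I_min = (h_o·b_o³ − h_i·b_i³)/12 with b_o = 22.5, b_i = 17.60 mm (shorter outer/inner sides).
I_min = (38.4×22.5³ − 33.50×17.60³)/12 = 2.123×10^4 mm⁴
I = 2.123×10^-8 m⁴
Required critical load P_cr = n·P = 1.6 × 186 = 297.6 kN = 2.976×10^5 N
From P_cr = π²EI/(K·L)²:  L = (1/K)·√(π²EI/P_cr) = (1/2)·√(π²×9.71×10^10×2.123×10^-8/2.976×10^5)
L = 0.131 m

L_max ≈ 0.131 m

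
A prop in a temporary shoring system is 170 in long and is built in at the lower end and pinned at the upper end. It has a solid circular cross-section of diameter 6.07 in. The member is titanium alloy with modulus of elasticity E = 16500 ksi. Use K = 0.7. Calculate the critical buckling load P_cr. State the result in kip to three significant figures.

I = πd⁴/64 = π×6.07⁴/64 = 66.64 in⁴
Effective length L_e = K·L = 0.7 × 170 = 119.0 in
P_cr = π²EI / L_e² = π² × 16500×10³ × 66.64 / 119.0² = 7.663×10^5 lb

P_cr ≈ 766 kip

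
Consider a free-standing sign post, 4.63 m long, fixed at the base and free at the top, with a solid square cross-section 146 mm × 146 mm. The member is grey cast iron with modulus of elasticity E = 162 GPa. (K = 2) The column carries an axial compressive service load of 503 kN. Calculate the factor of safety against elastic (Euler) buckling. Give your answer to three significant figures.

n ≈ 1.40

I = a⁴/12 = 146⁴/12 = 3.786×10^7 mm⁴
I = 3.786×10^7 mm⁴ = 3.786×10^-5 m⁴
Effective length L_e = K·L = 2 × 4.63 = 9.260 m
P_cr = π²EI / L_e² = π² × 162×10⁹ × 3.786×10^-5 / 9.260² = 7.060×10^5 N
Factor of safety n = P_cr / P = 706.03 / 503 = 1.40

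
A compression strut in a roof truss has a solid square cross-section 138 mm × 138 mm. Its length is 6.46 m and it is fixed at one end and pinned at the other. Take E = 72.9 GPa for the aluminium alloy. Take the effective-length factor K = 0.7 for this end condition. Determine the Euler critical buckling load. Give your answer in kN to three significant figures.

P_cr ≈ 1060 kN

I = a⁴/12 = 138⁴/12 = 3.022×10^7 mm⁴
I = 3.022×10^7 mm⁴ = 3.022×10^-5 m⁴
Effective length L_e = K·L = 0.7 × 6.46 = 4.522 m
P_cr = π²EI / L_e² = π² × 72.9×10⁹ × 3.022×10^-5 / 4.522² = 1.063×10^6 N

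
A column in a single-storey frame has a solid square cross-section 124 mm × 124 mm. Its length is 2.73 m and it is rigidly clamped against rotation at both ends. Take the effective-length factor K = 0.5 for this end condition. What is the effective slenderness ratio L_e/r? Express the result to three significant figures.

λ ≈ 38.1

I = a⁴/12 = 124⁴/12 = 1.970×10^7 mm⁴
A = 1.538×10^4 mm²;  r_min = √(I/A) = √(1.970×10^7/1.538×10^4) = 35.80 mm
L_e = K·L = 0.5 × 2.73 m = 1.365 m = 1365.0 mm
λ = L_e / r_min = 1365.0 / 35.80 = 38.1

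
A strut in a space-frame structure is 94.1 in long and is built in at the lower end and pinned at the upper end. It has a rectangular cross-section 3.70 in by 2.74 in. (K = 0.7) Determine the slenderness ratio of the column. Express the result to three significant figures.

λ ≈ 83.3

For a rectangle r_min = b/√12 = 2.74/√12 = 0.7910 in
L_e = K·L = 0.7 × 94.1 = 65.87 in
λ = L_e / r_min = 65.870 / 0.7910 = 83.3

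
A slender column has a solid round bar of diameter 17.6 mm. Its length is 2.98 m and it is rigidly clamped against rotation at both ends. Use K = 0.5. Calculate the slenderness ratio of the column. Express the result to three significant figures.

I = πd⁴/64 = π×17.6⁴/64 = 4.710×10^3 mm⁴
A = 243.3 mm²;  r_min = √(I/A) = √(4.710×10^3/243.3) = 4.400 mm
L_e = K·L = 0.5 × 2.98 m = 1.490 m = 1490.0 mm
λ = L_e / r_min = 1490.0 / 4.400 = 339

λ ≈ 339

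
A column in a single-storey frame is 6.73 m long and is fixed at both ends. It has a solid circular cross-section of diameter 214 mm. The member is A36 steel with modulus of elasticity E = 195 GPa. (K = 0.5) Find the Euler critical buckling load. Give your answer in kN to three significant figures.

I = πd⁴/64 = π×214⁴/64 = 1.029×10^8 mm⁴
I = 1.029×10^8 mm⁴ = 1.029×10^-4 m⁴
Effective length L_e = K·L = 0.5 × 6.73 = 3.365 m
P_cr = π²EI / L_e² = π² × 195×10⁹ × 1.029×10^-4 / 3.365² = 1.750×10^7 N

P_cr ≈ 17500 kN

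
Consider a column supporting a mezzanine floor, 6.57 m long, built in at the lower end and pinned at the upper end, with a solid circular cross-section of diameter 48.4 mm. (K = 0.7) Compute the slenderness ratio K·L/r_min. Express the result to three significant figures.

λ ≈ 380

For a solid circle r = d/4 = 48.4/4 = 12.10 mm
L_e = K·L = 0.7 × 6.57 m = 4.599 m = 4599.0 mm
λ = L_e / r_min = 4599.0 / 12.10 = 380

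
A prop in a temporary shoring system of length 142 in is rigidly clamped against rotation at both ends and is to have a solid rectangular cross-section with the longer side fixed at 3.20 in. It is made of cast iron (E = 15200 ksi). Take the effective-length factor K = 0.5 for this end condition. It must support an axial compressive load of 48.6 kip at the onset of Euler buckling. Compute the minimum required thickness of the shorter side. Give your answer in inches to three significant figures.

b ≈ 1.83 in

L_e = K·L = 0.5 × 142 = 71.00 in
Required I = P_cr·L_e²/(π²E) = 4.860×10^4 × 71.00² / (π² × 1.52×10^7) = 1.633 in⁴
Rectangle, weak axis: I_min = h·b³/12 with h = 3.20 in fixed  ⇒  b = (12I/h)^(1/3) = 1.83 in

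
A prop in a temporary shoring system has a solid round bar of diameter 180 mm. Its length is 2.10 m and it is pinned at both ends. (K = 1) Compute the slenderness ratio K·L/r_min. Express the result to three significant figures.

For a solid circle r = d/4 = 180/4 = 45.00 mm
L_e = K·L = 1 × 2.10 m = 2.100 m = 2100.0 mm
λ = L_e / r_min = 2100.0 / 45.00 = 46.7

λ ≈ 46.7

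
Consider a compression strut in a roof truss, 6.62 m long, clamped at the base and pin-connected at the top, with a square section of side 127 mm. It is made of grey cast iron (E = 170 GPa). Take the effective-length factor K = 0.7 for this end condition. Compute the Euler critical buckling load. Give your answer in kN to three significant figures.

I = a⁴/12 = 127⁴/12 = 2.168×10^7 mm⁴
I = 2.168×10^7 mm⁴ = 2.168×10^-5 m⁴
Effective length L_e = K·L = 0.7 × 6.62 = 4.634 m
P_cr = π²EI / L_e² = π² × 170×10⁹ × 2.168×10^-5 / 4.634² = 1.694×10^6 N

P_cr ≈ 1690 kN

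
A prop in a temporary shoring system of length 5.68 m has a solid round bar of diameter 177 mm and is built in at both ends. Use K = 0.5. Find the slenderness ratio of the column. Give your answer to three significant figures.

λ ≈ 64.2

For a solid circle r = d/4 = 177/4 = 44.25 mm
L_e = K·L = 0.5 × 5.68 m = 2.840 m = 2840.0 mm
λ = L_e / r_min = 2840.0 / 44.25 = 64.2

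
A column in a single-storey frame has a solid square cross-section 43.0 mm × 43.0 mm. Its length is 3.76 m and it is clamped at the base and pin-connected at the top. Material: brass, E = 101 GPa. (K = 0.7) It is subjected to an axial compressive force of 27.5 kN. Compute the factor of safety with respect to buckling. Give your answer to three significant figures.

I = a⁴/12 = 43.0⁴/12 = 2.849×10^5 mm⁴
I = 2.849×10^5 mm⁴ = 2.849×10^-7 m⁴
Effective length L_e = K·L = 0.7 × 3.76 = 2.632 m
P_cr = π²EI / L_e² = π² × 101×10⁹ × 2.849×10^-7 / 2.632² = 4.100×10^4 N
Factor of safety n = P_cr / P = 40.996 / 27.5 = 1.49

n ≈ 1.49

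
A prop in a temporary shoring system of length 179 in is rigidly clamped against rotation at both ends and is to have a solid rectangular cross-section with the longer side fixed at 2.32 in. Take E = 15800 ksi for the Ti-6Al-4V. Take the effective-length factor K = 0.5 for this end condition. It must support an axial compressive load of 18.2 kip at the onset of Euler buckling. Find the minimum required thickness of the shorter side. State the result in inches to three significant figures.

b ≈ 1.69 in

L_e = K·L = 0.5 × 179 = 89.50 in
Required I = P_cr·L_e²/(π²E) = 1.820×10^4 × 89.50² / (π² × 1.58×10^7) = 0.9349 in⁴
Rectangle, weak axis: I_min = h·b³/12 with h = 2.32 in fixed  ⇒  b = (12I/h)^(1/3) = 1.69 in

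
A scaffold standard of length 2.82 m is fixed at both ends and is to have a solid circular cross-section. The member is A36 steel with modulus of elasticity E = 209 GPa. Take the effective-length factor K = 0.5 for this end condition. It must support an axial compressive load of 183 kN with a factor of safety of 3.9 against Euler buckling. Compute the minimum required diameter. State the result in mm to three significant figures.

d ≈ 61.2 mm

Required P_cr = n·P = 3.9 × 183 = 713.7 kN
L_e = K·L = 0.5 × 2.82 = 1.410 m
Required I = P_cr·L_e²/(π²E) = 7.137×10^5 × 1.410² / (π² × 2.09×10^11) = 6.879×10^-7 m⁴
I_req = 6.879×10^5 mm⁴
Solid circle: I = πd⁴/64  ⇒  d = (64I/π)^(1/4) = (64×6.879×10^5/π)^(1/4) = 61.2 mm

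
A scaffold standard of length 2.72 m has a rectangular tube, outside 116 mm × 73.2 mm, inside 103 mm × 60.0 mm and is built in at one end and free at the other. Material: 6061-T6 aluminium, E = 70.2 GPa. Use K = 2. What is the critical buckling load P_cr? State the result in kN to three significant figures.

Weak-axis I_min = (h_o·b_o³ − h_i·b_i³)/12 with b_o = 73.2, b_i = 60.00 mm (shorter outer/inner sides).
I_min = (116×73.2³ − 103.0×60.00³)/12 = 1.937×10^6 mm⁴
I = 1.937×10^6 mm⁴ = 1.937×10^-6 m⁴
Effective length L_e = K·L = 2 × 2.72 = 5.440 m
P_cr = π²EI / L_e² = π² × 70.2×10⁹ × 1.937×10^-6 / 5.440² = 4.536×10^4 N

P_cr ≈ 45.4 kN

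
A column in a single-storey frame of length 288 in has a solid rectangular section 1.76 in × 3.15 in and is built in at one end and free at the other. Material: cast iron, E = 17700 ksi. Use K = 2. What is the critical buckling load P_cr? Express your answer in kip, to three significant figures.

Buckling occurs about the weak axis: I_min = h·b³/12 with b = 1.76 in (the shorter side).
I_min = 3.15×1.76³/12 = 1.431 in⁴
Effective length L_e = K·L = 2 × 288 = 576.0 in
P_cr = π²EI / L_e² = π² × 17700×10³ × 1.431 / 576.0² = 753.5 lb

P_cr ≈ 0.754 kip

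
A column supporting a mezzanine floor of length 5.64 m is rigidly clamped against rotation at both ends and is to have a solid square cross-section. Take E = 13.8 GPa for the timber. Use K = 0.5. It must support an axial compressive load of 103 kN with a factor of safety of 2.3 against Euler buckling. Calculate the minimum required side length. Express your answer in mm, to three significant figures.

a ≈ 114 mm

Required P_cr = n·P = 2.3 × 103 = 236.9 kN
L_e = K·L = 0.5 × 5.64 = 2.820 m
Required I = P_cr·L_e²/(π²E) = 2.369×10^5 × 2.820² / (π² × 1.38×10^10) = 1.383×10^-5 m⁴
I_req = 1.383×10^7 mm⁴
Solid square: I = a⁴/12  ⇒  a = (12I)^(1/4) = (12×1.383×10^7)^(1/4) = 114 mm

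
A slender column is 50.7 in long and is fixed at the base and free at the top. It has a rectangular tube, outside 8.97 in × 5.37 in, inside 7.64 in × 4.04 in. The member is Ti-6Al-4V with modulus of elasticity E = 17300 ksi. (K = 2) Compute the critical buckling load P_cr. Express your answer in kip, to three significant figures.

P_cr ≈ 1230 kip

Weak-axis I_min = (h_o·b_o³ − h_i·b_i³)/12 with b_o = 5.37, b_i = 4.040 in (shorter outer/inner sides).
I_min = (8.97×5.37³ − 7.640×4.040³)/12 = 73.77 in⁴
Effective length L_e = K·L = 2 × 50.7 = 101.4 in
P_cr = π²EI / L_e² = π² × 17300×10³ × 73.77 / 101.4² = 1.225×10^6 lb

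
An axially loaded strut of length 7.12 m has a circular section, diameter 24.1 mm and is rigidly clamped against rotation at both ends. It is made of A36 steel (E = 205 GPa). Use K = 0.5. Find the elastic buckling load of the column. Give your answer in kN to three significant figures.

P_cr ≈ 2.64 kN

I = πd⁴/64 = π×24.1⁴/64 = 1.656×10^4 mm⁴
I = 1.656×10^4 mm⁴ = 1.656×10^-8 m⁴
Effective length L_e = K·L = 0.5 × 7.12 = 3.560 m
P_cr = π²EI / L_e² = π² × 205×10⁹ × 1.656×10^-8 / 3.560² = 2.644×10^3 N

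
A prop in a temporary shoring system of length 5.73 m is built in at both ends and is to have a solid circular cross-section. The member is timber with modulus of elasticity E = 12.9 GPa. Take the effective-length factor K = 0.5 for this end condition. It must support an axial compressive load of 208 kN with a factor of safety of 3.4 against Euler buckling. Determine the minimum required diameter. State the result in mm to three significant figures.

Required P_cr = n·P = 3.4 × 208 = 707.2 kN
L_e = K·L = 0.5 × 5.73 = 2.865 m
Required I = P_cr·L_e²/(π²E) = 7.072×10^5 × 2.865² / (π² × 1.29×10^10) = 4.559×10^-5 m⁴
I_req = 4.559×10^7 mm⁴
Solid circle: I = πd⁴/64  ⇒  d = (64I/π)^(1/4) = (64×4.559×10^7/π)^(1/4) = 175 mm

d ≈ 175 mm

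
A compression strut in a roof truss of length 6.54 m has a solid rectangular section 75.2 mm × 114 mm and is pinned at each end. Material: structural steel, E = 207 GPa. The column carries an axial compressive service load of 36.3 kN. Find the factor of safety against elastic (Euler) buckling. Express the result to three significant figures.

n ≈ 5.32

Buckling occurs about the weak axis: I_min = h·b³/12 with b = 75.2 mm (the shorter side).
I_min = 114×75.2³/12 = 4.040×10^6 mm⁴
I = 4.040×10^6 mm⁴ = 4.040×10^-6 m⁴
Effective length L_e = K·L = 1 × 6.54 = 6.540 m
P_cr = π²EI / L_e² = π² × 207×10⁹ × 4.040×10^-6 / 6.540² = 1.930×10^5 N
Factor of safety n = P_cr / P = 192.97 / 36.3 = 5.32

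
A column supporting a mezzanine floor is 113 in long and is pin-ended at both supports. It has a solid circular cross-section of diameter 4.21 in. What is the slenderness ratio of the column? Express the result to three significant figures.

I = πd⁴/64 = π×4.21⁴/64 = 15.42 in⁴
A = 13.92 in²;  r_min = √(I/A) = √(15.42/13.92) = 1.052 in
L_e = K·L = 1 × 113 = 113.0 in
λ = L_e / r_min = 113.00 / 1.052 = 107

λ ≈ 107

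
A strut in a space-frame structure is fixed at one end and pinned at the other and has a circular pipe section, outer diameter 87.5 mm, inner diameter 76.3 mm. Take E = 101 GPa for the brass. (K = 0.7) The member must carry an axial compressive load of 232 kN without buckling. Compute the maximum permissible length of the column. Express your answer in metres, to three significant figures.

d_o = 87.5 mm, d_i = 76.3 mm
I = π(d_o⁴ − d_i⁴)/64 = π(87.5⁴ − 76.30⁴)/64 = 1.214×10^6 mm⁴
I = 1.214×10^-6 m⁴
At the buckling limit P_cr = P = 2.320×10^5 N
From P_cr = π²EI/(K·L)²:  L = (1/K)·√(π²EI/P_cr) = (1/0.7)·√(π²×1.01×10^11×1.214×10^-6/2.320×10^5)
L = 3.26 m

L_max ≈ 3.26 m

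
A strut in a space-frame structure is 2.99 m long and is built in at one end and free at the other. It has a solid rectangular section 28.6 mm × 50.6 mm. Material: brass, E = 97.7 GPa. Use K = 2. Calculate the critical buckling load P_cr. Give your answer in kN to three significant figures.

Buckling occurs about the weak axis: I_min = h·b³/12 with b = 28.6 mm (the shorter side).
I_min = 50.6×28.6³/12 = 9.864×10^4 mm⁴
I = 9.864×10^4 mm⁴ = 9.864×10^-8 m⁴
Effective length L_e = K·L = 2 × 2.99 = 5.980 m
P_cr = π²EI / L_e² = π² × 97.7×10⁹ × 9.864×10^-8 / 5.980² = 2.660×10^3 N

P_cr ≈ 2.66 kN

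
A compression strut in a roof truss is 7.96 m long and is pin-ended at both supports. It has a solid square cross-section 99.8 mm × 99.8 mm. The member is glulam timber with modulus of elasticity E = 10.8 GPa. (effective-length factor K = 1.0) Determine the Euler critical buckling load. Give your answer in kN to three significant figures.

P_cr ≈ 13.9 kN

I = a⁴/12 = 99.8⁴/12 = 8.267×10^6 mm⁴
I = 8.267×10^6 mm⁴ = 8.267×10^-6 m⁴
Effective length L_e = K·L = 1 × 7.96 = 7.960 m
P_cr = π²EI / L_e² = π² × 10.8×10⁹ × 8.267×10^-6 / 7.960² = 1.391×10^4 N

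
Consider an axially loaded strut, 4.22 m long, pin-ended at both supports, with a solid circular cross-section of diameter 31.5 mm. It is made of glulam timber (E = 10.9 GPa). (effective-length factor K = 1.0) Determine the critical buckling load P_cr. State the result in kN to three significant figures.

P_cr ≈ 0.292 kN

I = πd⁴/64 = π×31.5⁴/64 = 4.833×10^4 mm⁴
I = 4.833×10^4 mm⁴ = 4.833×10^-8 m⁴
Effective length L_e = K·L = 1 × 4.22 = 4.220 m
P_cr = π²EI / L_e² = π² × 10.9×10⁹ × 4.833×10^-8 / 4.220² = 292.0 N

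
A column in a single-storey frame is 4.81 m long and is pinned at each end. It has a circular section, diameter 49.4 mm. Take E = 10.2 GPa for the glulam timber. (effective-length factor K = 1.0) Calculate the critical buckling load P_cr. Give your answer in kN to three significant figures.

I = πd⁴/64 = π×49.4⁴/64 = 2.923×10^5 mm⁴
I = 2.923×10^5 mm⁴ = 2.923×10^-7 m⁴
Effective length L_e = K·L = 1 × 4.81 = 4.810 m
P_cr = π²EI / L_e² = π² × 10.2×10⁹ × 2.923×10^-7 / 4.810² = 1.272×10^3 N

P_cr ≈ 1.27 kN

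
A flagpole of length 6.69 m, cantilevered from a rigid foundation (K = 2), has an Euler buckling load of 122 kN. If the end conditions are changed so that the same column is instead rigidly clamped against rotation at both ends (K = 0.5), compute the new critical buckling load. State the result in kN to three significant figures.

P_cr ≈ 1950 kN

P_cr ∝ 1/K², so P_cr,new = P_cr,old × (K_old/K_new)² = 122 × (2/0.5)²
= 122 × 16.00 = 1950 kN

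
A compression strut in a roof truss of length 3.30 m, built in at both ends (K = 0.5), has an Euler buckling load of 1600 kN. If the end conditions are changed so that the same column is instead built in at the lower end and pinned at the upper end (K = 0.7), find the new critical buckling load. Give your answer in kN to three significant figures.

P_cr ≈ 816 kN

P_cr ∝ 1/K², so P_cr,new = P_cr,old × (K_old/K_new)² = 1600 × (0.5/0.7)²
= 1600 × 0.5102 = 816 kN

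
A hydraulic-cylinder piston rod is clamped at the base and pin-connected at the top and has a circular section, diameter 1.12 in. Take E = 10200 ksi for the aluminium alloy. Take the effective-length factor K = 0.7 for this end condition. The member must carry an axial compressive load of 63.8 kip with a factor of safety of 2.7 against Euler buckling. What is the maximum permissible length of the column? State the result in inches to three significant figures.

L_max ≈ 9.60 in

I = πd⁴/64 = π×1.12⁴/64 = 7.724×10^-2 in⁴
Required critical load P_cr = n·P = 2.7 × 63.8 = 172.3 kip = 1.723×10^5 lb
From P_cr = π²EI/(K·L)²:  L = (1/K)·√(π²EI/P_cr) = (1/0.7)·√(π²×1.02×10^7×7.724×10^-2/1.723×10^5)
L = 9.60 in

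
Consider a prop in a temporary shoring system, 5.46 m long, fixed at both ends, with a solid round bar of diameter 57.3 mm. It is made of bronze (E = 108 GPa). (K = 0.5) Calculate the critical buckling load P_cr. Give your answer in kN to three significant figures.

I = πd⁴/64 = π×57.3⁴/64 = 5.292×10^5 mm⁴
I = 5.292×10^5 mm⁴ = 5.292×10^-7 m⁴
Effective length L_e = K·L = 0.5 × 5.46 = 2.730 m
P_cr = π²EI / L_e² = π² × 108×10⁹ × 5.292×10^-7 / 2.730² = 7.568×10^4 N

P_cr ≈ 75.7 kN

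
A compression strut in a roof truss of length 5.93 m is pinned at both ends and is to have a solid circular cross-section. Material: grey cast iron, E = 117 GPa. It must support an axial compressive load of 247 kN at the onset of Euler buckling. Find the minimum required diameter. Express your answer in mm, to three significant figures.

L_e = K·L = 1 × 5.93 = 5.930 m
Required I = P_cr·L_e²/(π²E) = 2.470×10^5 × 5.930² / (π² × 1.17×10^11) = 7.522×10^-6 m⁴
I_req = 7.522×10^6 mm⁴
Solid circle: I = πd⁴/64  ⇒  d = (64I/π)^(1/4) = (64×7.522×10^6/π)^(1/4) = 111 mm

d ≈ 111 mm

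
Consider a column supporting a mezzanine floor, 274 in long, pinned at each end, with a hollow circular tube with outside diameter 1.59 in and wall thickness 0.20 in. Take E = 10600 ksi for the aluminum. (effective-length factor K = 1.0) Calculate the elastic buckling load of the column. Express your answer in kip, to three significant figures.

P_cr ≈ 0.300 kip

Inner diameter d_i = 1.59 − 2×0.20 = 1.190 in
I = π(d_o⁴ − d_i⁴)/64 = π(1.59⁴ − 1.190⁴)/64 = 0.2153 in⁴
Effective length L_e = K·L = 1 × 274 = 274.0 in
P_cr = π²EI / L_e² = π² × 10600×10³ × 0.2153 / 274.0² = 300.0 lb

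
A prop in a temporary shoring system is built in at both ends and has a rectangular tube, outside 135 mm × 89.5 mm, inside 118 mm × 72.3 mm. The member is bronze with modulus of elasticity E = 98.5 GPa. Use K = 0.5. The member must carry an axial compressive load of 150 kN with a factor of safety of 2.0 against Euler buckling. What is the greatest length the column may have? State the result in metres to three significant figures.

Weak-axis I_min = (h_o·b_o³ − h_i·b_i³)/12 with b_o = 89.5, b_i = 72.30 mm (shorter outer/inner sides).
I_min = (135×89.5³ − 118.0×72.30³)/12 = 4.349×10^6 mm⁴
I = 4.349×10^-6 m⁴
Required critical load P_cr = n·P = 2.0 × 150 = 300.0 kN = 3.000×10^5 N
From P_cr = π²EI/(K·L)²:  L = (1/K)·√(π²EI/P_cr) = (1/0.5)·√(π²×9.85×10^10×4.349×10^-6/3.000×10^5)
L = 7.51 m

L_max ≈ 7.51 m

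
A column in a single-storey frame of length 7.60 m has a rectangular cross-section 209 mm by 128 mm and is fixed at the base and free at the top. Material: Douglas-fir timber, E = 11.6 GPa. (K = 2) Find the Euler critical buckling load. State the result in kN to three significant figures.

P_cr ≈ 18.1 kN

Buckling occurs about the weak axis: I_min = h·b³/12 with b = 128 mm (the shorter side).
I_min = 209×128³/12 = 3.653×10^7 mm⁴
I = 3.653×10^7 mm⁴ = 3.653×10^-5 m⁴
Effective length L_e = K·L = 2 × 7.60 = 15.20 m
P_cr = π²EI / L_e² = π² × 11.6×10⁹ × 3.653×10^-5 / 15.20² = 1.810×10^4 N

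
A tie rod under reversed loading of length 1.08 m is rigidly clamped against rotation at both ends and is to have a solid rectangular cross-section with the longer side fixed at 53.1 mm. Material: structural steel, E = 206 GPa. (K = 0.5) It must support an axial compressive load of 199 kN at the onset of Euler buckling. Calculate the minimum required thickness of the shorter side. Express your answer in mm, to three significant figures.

L_e = K·L = 0.5 × 1.08 = 0.5400 m
Required I = P_cr·L_e²/(π²E) = 1.990×10^5 × 0.5400² / (π² × 2.06×10^11) = 2.854×10^-8 m⁴
I_req = 2.854×10^4 mm⁴
Rectangle, weak axis: I_min = h·b³/12 with h = 53.1 mm fixed  ⇒  b = (12I/h)^(1/3) = 18.6 mm

b ≈ 18.6 mm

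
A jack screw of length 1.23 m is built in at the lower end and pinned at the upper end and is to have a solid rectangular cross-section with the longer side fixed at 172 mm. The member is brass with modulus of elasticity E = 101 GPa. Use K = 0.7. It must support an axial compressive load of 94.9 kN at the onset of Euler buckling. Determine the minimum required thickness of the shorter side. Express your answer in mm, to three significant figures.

b ≈ 17.0 mm

L_e = K·L = 0.7 × 1.23 = 0.8610 m
Required I = P_cr·L_e²/(π²E) = 9.490×10^4 × 0.8610² / (π² × 1.01×10^11) = 7.058×10^-8 m⁴
I_req = 7.058×10^4 mm⁴
Rectangle, weak axis: I_min = h·b³/12 with h = 172 mm fixed  ⇒  b = (12I/h)^(1/3) = 17.0 mm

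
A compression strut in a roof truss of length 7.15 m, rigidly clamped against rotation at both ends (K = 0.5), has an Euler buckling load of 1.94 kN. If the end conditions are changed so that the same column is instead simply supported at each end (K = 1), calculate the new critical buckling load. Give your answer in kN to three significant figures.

P_cr ≈ 0.485 kN

P_cr ∝ 1/K², so P_cr,new = P_cr,old × (K_old/K_new)² = 1.94 × (0.5/1)²
= 1.94 × 0.2500 = 0.485 kN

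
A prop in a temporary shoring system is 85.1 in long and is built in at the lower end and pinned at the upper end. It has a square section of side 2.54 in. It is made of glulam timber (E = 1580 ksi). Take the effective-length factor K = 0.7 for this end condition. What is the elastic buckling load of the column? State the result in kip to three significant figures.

P_cr ≈ 15.2 kip

I = a⁴/12 = 2.54⁴/12 = 3.469 in⁴
Effective length L_e = K·L = 0.7 × 85.1 = 59.57 in
P_cr = π²EI / L_e² = π² × 1580×10³ × 3.469 / 59.57² = 1.524×10^4 lb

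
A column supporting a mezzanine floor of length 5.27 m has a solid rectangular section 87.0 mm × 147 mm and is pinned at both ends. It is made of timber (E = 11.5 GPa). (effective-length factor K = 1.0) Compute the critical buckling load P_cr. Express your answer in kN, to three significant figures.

P_cr ≈ 33.0 kN

Buckling occurs about the weak axis: I_min = h·b³/12 with b = 87.0 mm (the shorter side).
I_min = 147×87.0³/12 = 8.067×10^6 mm⁴
I = 8.067×10^6 mm⁴ = 8.067×10^-6 m⁴
Effective length L_e = K·L = 1 × 5.27 = 5.270 m
P_cr = π²EI / L_e² = π² × 11.5×10⁹ × 8.067×10^-6 / 5.270² = 3.297×10^4 N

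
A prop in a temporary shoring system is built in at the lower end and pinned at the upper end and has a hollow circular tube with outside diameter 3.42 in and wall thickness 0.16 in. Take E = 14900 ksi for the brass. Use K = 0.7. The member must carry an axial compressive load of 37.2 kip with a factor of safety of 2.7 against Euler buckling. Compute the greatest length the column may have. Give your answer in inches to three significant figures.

L_max ≈ 80.7 in

Inner diameter d_i = 3.42 − 2×0.16 = 3.100 in
I = π(d_o⁴ − d_i⁴)/64 = π(3.42⁴ − 3.100⁴)/64 = 2.182 in⁴
Required critical load P_cr = n·P = 2.7 × 37.2 = 100.4 kip = 1.004×10^5 lb
From P_cr = π²EI/(K·L)²:  L = (1/K)·√(π²EI/P_cr) = (1/0.7)·√(π²×1.49×10^7×2.182/1.004×10^5)
L = 80.7 in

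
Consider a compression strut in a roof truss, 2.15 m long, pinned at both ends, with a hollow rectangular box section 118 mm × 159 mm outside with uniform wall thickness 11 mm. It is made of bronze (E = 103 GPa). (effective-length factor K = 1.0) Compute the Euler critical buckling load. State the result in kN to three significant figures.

P_cr ≈ 2570 kN

Inner dimensions: h_i = 159 − 2×11 = 137.0 mm, b_i = 118 − 2×11 = 96.00 mm
Weak-axis I_min = (h_o·b_o³ − h_i·b_i³)/12 with b_o = 118, b_i = 96.00 mm (shorter outer/inner sides).
I_min = (159×118³ − 137.0×96.00³)/12 = 1.167×10^7 mm⁴
I = 1.167×10^7 mm⁴ = 1.167×10^-5 m⁴
Effective length L_e = K·L = 1 × 2.15 = 2.150 m
P_cr = π²EI / L_e² = π² × 103×10⁹ × 1.167×10^-5 / 2.150² = 2.566×10^6 N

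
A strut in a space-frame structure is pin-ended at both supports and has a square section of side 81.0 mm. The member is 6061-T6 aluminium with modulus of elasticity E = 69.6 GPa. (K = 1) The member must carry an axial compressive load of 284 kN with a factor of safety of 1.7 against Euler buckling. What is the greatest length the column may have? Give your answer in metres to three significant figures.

L_max ≈ 2.26 m

I = a⁴/12 = 81.0⁴/12 = 3.587×10^6 mm⁴
I = 3.587×10^-6 m⁴
Required critical load P_cr = n·P = 1.7 × 284 = 482.8 kN = 4.828×10^5 N
From P_cr = π²EI/(K·L)²:  L = (1/K)·√(π²EI/P_cr) = (1/1)·√(π²×6.96×10^10×3.587×10^-6/4.828×10^5)
L = 2.26 m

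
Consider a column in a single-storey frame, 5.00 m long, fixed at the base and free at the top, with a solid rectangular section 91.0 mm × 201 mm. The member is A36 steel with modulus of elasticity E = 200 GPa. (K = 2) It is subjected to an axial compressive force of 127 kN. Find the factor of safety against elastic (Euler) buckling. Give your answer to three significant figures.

n ≈ 1.96

Buckling occurs about the weak axis: I_min = h·b³/12 with b = 91.0 mm (the shorter side).
I_min = 201×91.0³/12 = 1.262×10^7 mm⁴
I = 1.262×10^7 mm⁴ = 1.262×10^-5 m⁴
Effective length L_e = K·L = 2 × 5.00 = 10.00 m
P_cr = π²EI / L_e² = π² × 200×10⁹ × 1.262×10^-5 / 10.00² = 2.492×10^5 N
Factor of safety n = P_cr / P = 249.15 / 127 = 1.96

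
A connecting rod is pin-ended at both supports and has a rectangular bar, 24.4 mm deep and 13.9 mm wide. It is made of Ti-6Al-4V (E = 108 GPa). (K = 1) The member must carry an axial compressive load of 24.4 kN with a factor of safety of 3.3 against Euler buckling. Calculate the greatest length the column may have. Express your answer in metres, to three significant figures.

L_max ≈ 0.269 m

Buckling occurs about the weak axis: I_min = h·b³/12 with b = 13.9 mm (the shorter side).
I_min = 24.4×13.9³/12 = 5.461×10^3 mm⁴
I = 5.461×10^-9 m⁴
Required critical load P_cr = n·P = 3.3 × 24.4 = 80.52 kN = 8.052×10^4 N
From P_cr = π²EI/(K·L)²:  L = (1/K)·√(π²EI/P_cr) = (1/1)·√(π²×1.08×10^11×5.461×10^-9/8.052×10^4)
L = 0.269 m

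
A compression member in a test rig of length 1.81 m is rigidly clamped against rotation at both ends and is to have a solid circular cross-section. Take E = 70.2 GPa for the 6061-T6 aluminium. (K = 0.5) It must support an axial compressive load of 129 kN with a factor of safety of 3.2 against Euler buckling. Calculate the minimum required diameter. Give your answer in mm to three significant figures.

d ≈ 56.2 mm

Required P_cr = n·P = 3.2 × 129 = 412.8 kN
L_e = K·L = 0.5 × 1.81 = 0.9050 m
Required I = P_cr·L_e²/(π²E) = 4.128×10^5 × 0.9050² / (π² × 7.02×10^10) = 4.880×10^-7 m⁴
I_req = 4.880×10^5 mm⁴
Solid circle: I = πd⁴/64  ⇒  d = (64I/π)^(1/4) = (64×4.880×10^5/π)^(1/4) = 56.2 mm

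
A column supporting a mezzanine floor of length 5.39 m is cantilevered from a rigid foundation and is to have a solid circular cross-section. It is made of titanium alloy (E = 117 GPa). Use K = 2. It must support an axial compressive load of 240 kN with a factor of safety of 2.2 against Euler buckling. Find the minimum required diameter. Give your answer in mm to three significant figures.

d ≈ 181 mm

Required P_cr = n·P = 2.2 × 240 = 528.0 kN
L_e = K·L = 2 × 5.39 = 10.78 m
Required I = P_cr·L_e²/(π²E) = 5.280×10^5 × 10.78² / (π² × 1.17×10^11) = 5.314×10^-5 m⁴
I_req = 5.314×10^7 mm⁴
Solid circle: I = πd⁴/64  ⇒  d = (64I/π)^(1/4) = (64×5.314×10^7/π)^(1/4) = 181 mm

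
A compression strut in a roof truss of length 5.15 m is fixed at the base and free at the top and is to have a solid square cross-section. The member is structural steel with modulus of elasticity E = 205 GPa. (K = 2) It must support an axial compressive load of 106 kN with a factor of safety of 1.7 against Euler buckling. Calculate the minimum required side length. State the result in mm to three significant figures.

Required P_cr = n·P = 1.7 × 106 = 180.2 kN
L_e = K·L = 2 × 5.15 = 10.30 m
Required I = P_cr·L_e²/(π²E) = 1.802×10^5 × 10.30² / (π² × 2.05×10^11) = 9.449×10^-6 m⁴
I_req = 9.449×10^6 mm⁴
Solid square: I = a⁴/12  ⇒  a = (12I)^(1/4) = (12×9.449×10^6)^(1/4) = 103 mm

a ≈ 103 mm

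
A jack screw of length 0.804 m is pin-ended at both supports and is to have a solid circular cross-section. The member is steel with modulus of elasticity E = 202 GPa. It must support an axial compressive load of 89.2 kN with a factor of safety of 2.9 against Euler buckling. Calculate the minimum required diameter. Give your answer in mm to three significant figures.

d ≈ 36.2 mm

Required P_cr = n·P = 2.9 × 89.2 = 258.7 kN
L_e = K·L = 1 × 0.804 = 0.8040 m
Required I = P_cr·L_e²/(π²E) = 2.587×10^5 × 0.8040² / (π² × 2.02×10^11) = 8.387×10^-8 m⁴
I_req = 8.387×10^4 mm⁴
Solid circle: I = πd⁴/64  ⇒  d = (64I/π)^(1/4) = (64×8.387×10^4/π)^(1/4) = 36.2 mm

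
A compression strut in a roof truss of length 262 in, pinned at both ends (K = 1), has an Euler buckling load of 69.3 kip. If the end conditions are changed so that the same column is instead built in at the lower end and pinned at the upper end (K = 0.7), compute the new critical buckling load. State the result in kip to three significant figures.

P_cr ≈ 141 kip

P_cr ∝ 1/K², so P_cr,new = P_cr,old × (K_old/K_new)² = 69.3 × (1/0.7)²
= 69.3 × 2.041 = 141 kip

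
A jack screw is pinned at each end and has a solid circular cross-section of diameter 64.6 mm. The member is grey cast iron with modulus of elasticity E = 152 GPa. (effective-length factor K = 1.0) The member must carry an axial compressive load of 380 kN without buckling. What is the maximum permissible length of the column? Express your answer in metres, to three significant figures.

I = πd⁴/64 = π×64.6⁴/64 = 8.549×10^5 mm⁴
I = 8.549×10^-7 m⁴
At the buckling limit P_cr = P = 3.800×10^5 N
From P_cr = π²EI/(K·L)²:  L = (1/K)·√(π²EI/P_cr) = (1/1)·√(π²×1.52×10^11×8.549×10^-7/3.800×10^5)
L = 1.84 m

L_max ≈ 1.84 m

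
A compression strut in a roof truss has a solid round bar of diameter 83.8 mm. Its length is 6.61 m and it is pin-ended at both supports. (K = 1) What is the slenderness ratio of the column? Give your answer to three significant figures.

I = πd⁴/64 = π×83.8⁴/64 = 2.421×10^6 mm⁴
A = 5.515×10^3 mm²;  r_min = √(I/A) = √(2.421×10^6/5.515×10^3) = 20.95 mm
L_e = K·L = 1 × 6.61 m = 6.610 m = 6610.0 mm
λ = L_e / r_min = 6610.0 / 20.95 = 316

λ ≈ 316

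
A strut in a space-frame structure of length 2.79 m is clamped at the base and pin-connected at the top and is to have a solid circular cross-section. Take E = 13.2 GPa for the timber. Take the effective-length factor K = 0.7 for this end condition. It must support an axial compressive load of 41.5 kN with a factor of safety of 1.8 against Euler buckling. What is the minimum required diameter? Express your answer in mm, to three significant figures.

d ≈ 81.7 mm

Required P_cr = n·P = 1.8 × 41.5 = 74.70 kN
L_e = K·L = 0.7 × 2.79 = 1.953 m
Required I = P_cr·L_e²/(π²E) = 7.470×10^4 × 1.953² / (π² × 1.32×10^10) = 2.187×10^-6 m⁴
I_req = 2.187×10^6 mm⁴
Solid circle: I = πd⁴/64  ⇒  d = (64I/π)^(1/4) = (64×2.187×10^6/π)^(1/4) = 81.7 mm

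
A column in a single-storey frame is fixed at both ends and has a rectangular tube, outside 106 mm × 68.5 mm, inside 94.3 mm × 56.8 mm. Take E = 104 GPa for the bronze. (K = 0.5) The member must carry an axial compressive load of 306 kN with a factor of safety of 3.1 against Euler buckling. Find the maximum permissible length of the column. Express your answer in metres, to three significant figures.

Weak-axis I_min = (h_o·b_o³ − h_i·b_i³)/12 with b_o = 68.5, b_i = 56.80 mm (shorter outer/inner sides).
I_min = (106×68.5³ − 94.30×56.80³)/12 = 1.399×10^6 mm⁴
I = 1.399×10^-6 m⁴
Required critical load P_cr = n·P = 3.1 × 306 = 948.6 kN = 9.486×10^5 N
From P_cr = π²EI/(K·L)²:  L = (1/K)·√(π²EI/P_cr) = (1/0.5)·√(π²×1.04×10^11×1.399×10^-6/9.486×10^5)
L = 2.46 m

L_max ≈ 2.46 m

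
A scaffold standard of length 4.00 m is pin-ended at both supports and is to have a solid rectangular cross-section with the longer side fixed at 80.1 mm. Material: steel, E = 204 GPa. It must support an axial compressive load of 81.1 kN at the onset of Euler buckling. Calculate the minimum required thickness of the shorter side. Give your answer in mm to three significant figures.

L_e = K·L = 1 × 4.00 = 4.000 m
Required I = P_cr·L_e²/(π²E) = 8.110×10^4 × 4.000² / (π² × 2.04×10^11) = 6.445×10^-7 m⁴
I_req = 6.445×10^5 mm⁴
Rectangle, weak axis: I_min = h·b³/12 with h = 80.1 mm fixed  ⇒  b = (12I/h)^(1/3) = 45.9 mm

b ≈ 45.9 mm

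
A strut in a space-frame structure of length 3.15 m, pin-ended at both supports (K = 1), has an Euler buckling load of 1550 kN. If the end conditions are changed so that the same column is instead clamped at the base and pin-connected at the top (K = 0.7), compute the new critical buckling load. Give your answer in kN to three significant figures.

P_cr ≈ 3160 kN

P_cr ∝ 1/K², so P_cr,new = P_cr,old × (K_old/K_new)² = 1550 × (1/0.7)²
= 1550 × 2.041 = 3160 kN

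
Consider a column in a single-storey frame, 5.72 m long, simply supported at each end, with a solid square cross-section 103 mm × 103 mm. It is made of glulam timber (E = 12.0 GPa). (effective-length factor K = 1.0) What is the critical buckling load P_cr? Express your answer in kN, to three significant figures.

I = a⁴/12 = 103⁴/12 = 9.379×10^6 mm⁴
I = 9.379×10^6 mm⁴ = 9.379×10^-6 m⁴
Effective length L_e = K·L = 1 × 5.72 = 5.720 m
P_cr = π²EI / L_e² = π² × 12.0×10⁹ × 9.379×10^-6 / 5.720² = 3.395×10^4 N

P_cr ≈ 34.0 kN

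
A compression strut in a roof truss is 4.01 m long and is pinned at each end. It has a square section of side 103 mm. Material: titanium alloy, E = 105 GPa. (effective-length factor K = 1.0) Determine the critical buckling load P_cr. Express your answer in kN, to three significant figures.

P_cr ≈ 604 kN

I = a⁴/12 = 103⁴/12 = 9.379×10^6 mm⁴
I = 9.379×10^6 mm⁴ = 9.379×10^-6 m⁴
Effective length L_e = K·L = 1 × 4.01 = 4.010 m
P_cr = π²EI / L_e² = π² × 105×10⁹ × 9.379×10^-6 / 4.010² = 6.045×10^5 N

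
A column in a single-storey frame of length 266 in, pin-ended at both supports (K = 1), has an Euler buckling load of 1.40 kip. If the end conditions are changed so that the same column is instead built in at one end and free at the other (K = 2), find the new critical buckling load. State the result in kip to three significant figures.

P_cr ∝ 1/K², so P_cr,new = P_cr,old × (K_old/K_new)² = 1.40 × (1/2)²
= 1.40 × 0.2500 = 0.350 kip

P_cr ≈ 0.350 kip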